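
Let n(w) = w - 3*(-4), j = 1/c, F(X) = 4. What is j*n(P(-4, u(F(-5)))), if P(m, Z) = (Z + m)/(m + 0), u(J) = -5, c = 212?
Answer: 57/848 ≈ 0.067217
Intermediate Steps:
P(m, Z) = (Z + m)/m
j = 1/212 ≈ 0.0047170
n(w) = 12 + w (n(w) = w + 12 = 12 + w)
j*n(P(-4, u(F(-5)))) = (12 + (-5 - 4)/(-4))/212 = (12 - ¼*(-9))/212 = (12 + 9/4)/212 = (1/212)*(57/4) = 57/848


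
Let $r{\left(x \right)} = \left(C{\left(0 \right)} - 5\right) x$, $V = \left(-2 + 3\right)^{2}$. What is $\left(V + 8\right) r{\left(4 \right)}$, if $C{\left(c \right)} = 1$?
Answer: $-144$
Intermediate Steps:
$V = 1$ ($V = 1^{2} = 1$)
$r{\left(x \right)} = - 4 x$ ($r{\left(x \right)} = \left(1 - 5\right) x = - 4 x$)
$\left(V + 8\right) r{\left(4 \right)} = \left(1 + 8\right) \left(\left(-4\right) 4\right) = 9 \left(-16\right) = -144$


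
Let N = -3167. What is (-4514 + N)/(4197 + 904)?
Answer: -7681/5101 ≈ -1.5058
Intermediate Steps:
(-4514 + N)/(4197 + 904) = (-4514 - 3167)/(4197 + 904) = -7681/5101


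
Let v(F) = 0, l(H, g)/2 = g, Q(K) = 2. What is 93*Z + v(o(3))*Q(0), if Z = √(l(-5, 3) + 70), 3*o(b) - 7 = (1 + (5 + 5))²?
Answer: 186*√19 ≈ 810.75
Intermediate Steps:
o(b) = 128/3 (o(b) = 7/3 + (1 + (5 + 5))²/3 = 7/3 + (1 + 10)²/3 = 7/3 + (⅓)*11² = 7/3 + (⅓)*121 = 7/3 + 121/3 = 128/3)
l(H, g) = 2*g
Z = 2*√19 (Z = √(2*3 + 70) = √(6 + 70) = √76 = 2*√19 ≈ 8.7178)
93*Z + v(o(3))*Q(0) = 93*(2*√19) + 0*2 = 186*√19 + 0 = 186*√19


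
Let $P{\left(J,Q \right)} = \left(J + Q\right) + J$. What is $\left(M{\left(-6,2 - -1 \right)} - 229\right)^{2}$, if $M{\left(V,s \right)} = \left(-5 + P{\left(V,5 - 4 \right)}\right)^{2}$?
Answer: $729$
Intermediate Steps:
$P{\left(J,Q \right)} = Q + 2 J$
$M{\left(V,s \right)} = \left(-4 + 2 V\right)^{2}$ ($M{\left(V,s \right)} = \left(-5 + \left(\left(5 - 4\right) + 2 V\right)\right)^{2} = \left(-5 + \left(1 + 2 V\right)\right)^{2} = \left(-4 + 2 V\right)^{2}$)
$\left(M{\left(-6,2 - -1 \right)} - 229\right)^{2} = \left(4 \left(-2 - 6\right)^{2} - 229\right)^{2} = \left(4 \left(-8\right)^{2} - 229\right)^{2} = \left(4 \cdot 64 - 229\right)^{2} = \left(256 - 229\right)^{2} = 27^{2} = 729$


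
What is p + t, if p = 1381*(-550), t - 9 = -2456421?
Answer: -3215962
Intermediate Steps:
t = -2456412 (t = 9 - 2456421 = -2456412)
p = -759550
p + t = -759550 - 2456412 = -3215962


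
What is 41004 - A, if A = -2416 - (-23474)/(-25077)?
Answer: 1088866814/25077 ≈ 43421.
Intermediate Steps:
A = -60609506/25077 (A = -2416 - (-23474)*(-1)/25077 = -2416 - 1*23474/25077 = -2416 - 23474/25077 = -60609506/25077 ≈ -2416.9)
41004 - A = 41004 - 1*(-60609506/25077) = 41004 + 60609506/25077 = 1088866814/25077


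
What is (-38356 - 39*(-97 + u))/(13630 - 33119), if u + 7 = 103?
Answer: 38317/19489 ≈ 1.9661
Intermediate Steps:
u = 96 (u = -7 + 103 = 96)
(-38356 - 39*(-97 + u))/(13630 - 33119) = (-38356 - 39*(-97 + 96))/(13630 - 33119) = (-38356 - 39*(-1))/(-19489) = (-38356 + 39)*(-1/19489) = -38317*(-1/19489) = 38317/19489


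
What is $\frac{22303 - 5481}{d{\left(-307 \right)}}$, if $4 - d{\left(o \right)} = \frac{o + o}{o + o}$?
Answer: $\frac{16822}{3} \approx 5607.3$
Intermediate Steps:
$d{\left(o \right)} = 3$ ($d{\left(o \right)} = 4 - \frac{o + o}{o + o} = 4 - \frac{2 o}{2 o} = 4 - 2 o \frac{1}{2 o} = 4 - 1 = 3$)
$\frac{22303 - 5481}{d{\left(-307 \right)}} = \frac{22303 - 5481}{3} = \left(22303 - 5481\right) \frac{1}{3} = 16822 \cdot \frac{1}{3} = \frac{16822}{3}$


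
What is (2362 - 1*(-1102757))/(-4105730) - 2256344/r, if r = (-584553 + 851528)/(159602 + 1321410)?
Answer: -2744001098643775693/219225453350 ≈ -1.2517e+7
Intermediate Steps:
r = 266975/1481012 ≈ 0.18027
(2362 - 1*(-1102757))/(-4105730) - 2256344/r = (2362 - 1*(-1102757))/(-4105730) - 2256344/266975/1481012 = (2362 + 1102757)*(-1/4105730) - 2256344*1481012/266975 = 1105119*(-1/4105730) - 3341672540128/266975 = -1105119/4105730 - 3341672540128/266975 = -2744001098643775693/219225453350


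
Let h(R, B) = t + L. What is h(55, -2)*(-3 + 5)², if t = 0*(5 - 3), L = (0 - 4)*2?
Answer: -32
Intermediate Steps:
L = -8 (L = -4*2 = -8)
t = 0 (t = 0*2 = 0)
h(R, B) = -8 (h(R, B) = 0 - 8 = -8)
h(55, -2)*(-3 + 5)² = -8*(-3 + 5)² = -8*2² = -8*4 = -32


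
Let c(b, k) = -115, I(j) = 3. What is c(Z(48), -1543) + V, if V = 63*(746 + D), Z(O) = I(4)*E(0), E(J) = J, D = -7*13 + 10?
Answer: 41780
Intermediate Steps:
D = -81 (D = -91 + 10 = -81)
Z(O) = 0 (Z(O) = 3*0 = 0)
V = 41895 (V = 63*(746 - 81) = 63*665 = 41895)
c(Z(48), -1543) + V = -115 + 41895 = 41780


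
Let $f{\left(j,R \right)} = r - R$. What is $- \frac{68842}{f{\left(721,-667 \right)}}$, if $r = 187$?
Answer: $- \frac{34421}{427} \approx -80.611$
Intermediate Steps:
$f{\left(j,R \right)} = 187 - R$
$- \frac{68842}{f{\left(721,-667 \right)}} = - \frac{68842}{187 - -667} = - \frac{68842}{187 + 667} = - \frac{68842}{854} = \left(-68842\right) \frac{1}{854} = - \frac{34421}{427}$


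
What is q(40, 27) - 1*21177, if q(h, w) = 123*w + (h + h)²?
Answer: -11456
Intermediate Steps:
q(h, w) = 4*h² + 123*w (q(h, w) = 123*w + (2*h)² = 123*w + 4*h² = 4*h² + 123*w)
q(40, 27) - 1*21177 = (4*40² + 123*27) - 1*21177 = (4*1600 + 3321) - 21177 = (6400 + 3321) - 21177 = 9721 - 21177 = -11456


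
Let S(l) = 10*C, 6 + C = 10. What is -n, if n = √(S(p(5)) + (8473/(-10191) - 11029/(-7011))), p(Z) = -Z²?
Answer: -2*√381873693854/193629 ≈ -6.3829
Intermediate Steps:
C = 4 (C = -6 + 10 = 4)
S(l) = 40 (S(l) = 10*4 = 40)
n = 2*√381873693854/193629 (n = √(40 + (8473/(-10191) - 11029/(-7011))) = √(40 + (8473*(-1/10191) - 11029*(-1/7011))) = √(40 + (-8473/10191 + 269/171)) = √(40 + 430832/580887) = √(23666312/580887) = 2*√381873693854/193629 ≈ 6.3829)
-n = -2*√381873693854/193629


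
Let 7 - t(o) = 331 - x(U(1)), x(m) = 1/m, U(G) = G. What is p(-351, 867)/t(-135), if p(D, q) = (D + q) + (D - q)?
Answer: 702/323 ≈ 2.1734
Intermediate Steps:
p(D, q) = 2*D
t(o) = -323 (t(o) = 7 - (331 - 1/1) = 7 - (331 - 1*1) = 7 - (331 - 1) = 7 - 1*330 = 7 - 330 = -323)
p(-351, 867)/t(-135) = (2*(-351))/(-323) = -702*(-1/323) = 702/323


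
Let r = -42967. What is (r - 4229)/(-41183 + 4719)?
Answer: 11799/9116 ≈ 1.2943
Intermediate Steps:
(r - 4229)/(-41183 + 4719) = (-42967 - 4229)/(-41183 + 4719) = -47196/(-36464) = -47196*(-1/36464) = 11799/9116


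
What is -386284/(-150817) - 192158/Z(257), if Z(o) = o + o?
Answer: -14391071555/38759969 ≈ -371.29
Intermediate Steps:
Z(o) = 2*o
-386284/(-150817) - 192158/Z(257) = -386284/(-150817) - 192158/(2*257) = -386284*(-1/150817) - 192158/514 = 386284/150817 - 192158*1/514 = 386284/150817 - 96079/257 = -14391071555/38759969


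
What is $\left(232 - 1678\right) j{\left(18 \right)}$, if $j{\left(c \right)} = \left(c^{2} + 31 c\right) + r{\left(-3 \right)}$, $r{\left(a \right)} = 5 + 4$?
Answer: $-1288386$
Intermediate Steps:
$r{\left(a \right)} = 9$
$j{\left(c \right)} = 9 + c^{2} + 31 c$ ($j{\left(c \right)} = \left(c^{2} + 31 c\right) + 9 = 9 + c^{2} + 31 c$)
$\left(232 - 1678\right) j{\left(18 \right)} = \left(232 - 1678\right) \left(9 + 18^{2} + 31 \cdot 18\right) = - 1446 \left(9 + 324 + 558\right) = \left(-1446\right) 891 = -1288386$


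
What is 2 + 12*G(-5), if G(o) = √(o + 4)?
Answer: 2 + 12*I ≈ 2.0 + 12.0*I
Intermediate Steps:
G(o) = √(4 + o)
2 + 12*G(-5) = 2 + 12*√(4 - 5) = 2 + 12*√(-1) = 2 + 12*I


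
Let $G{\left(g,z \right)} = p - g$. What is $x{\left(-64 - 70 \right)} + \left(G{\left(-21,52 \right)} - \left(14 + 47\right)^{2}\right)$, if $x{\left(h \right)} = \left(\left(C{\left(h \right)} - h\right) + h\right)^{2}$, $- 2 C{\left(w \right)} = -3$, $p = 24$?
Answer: $- \frac{14695}{4} \approx -3673.8$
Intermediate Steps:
$C{\left(w \right)} = \frac{3}{2}$ ($C{\left(w \right)} = \left(- \frac{1}{2}\right) \left(-3\right) = \frac{3}{2}$)
$G{\left(g,z \right)} = 24 - g$
$x{\left(h \right)} = \frac{9}{4}$ ($x{\left(h \right)} = \left(\left(\frac{3}{2} - h\right) + h\right)^{2} = \left(\frac{3}{2}\right)^{2} = \frac{9}{4}$)
$x{\left(-64 - 70 \right)} + \left(G{\left(-21,52 \right)} - \left(14 + 47\right)^{2}\right) = \frac{9}{4} + \left(\left(24 - -21\right) - \left(14 + 47\right)^{2}\right) = \frac{9}{4} + \left(\left(24 + 21\right) - 61^{2}\right) = \frac{9}{4} + \left(45 - 3721\right) = \frac{9}{4} - 3676 = - \frac{14695}{4}$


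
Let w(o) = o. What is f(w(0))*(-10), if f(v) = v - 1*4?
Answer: 40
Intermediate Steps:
f(v) = -4 + v (f(v) = v - 4 = -4 + v)
f(w(0))*(-10) = (-4 + 0)*(-10) = -4*(-10) = 40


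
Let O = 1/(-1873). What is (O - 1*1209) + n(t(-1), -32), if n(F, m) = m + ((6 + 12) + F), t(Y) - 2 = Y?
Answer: -2288807/1873 ≈ -1222.0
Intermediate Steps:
t(Y) = 2 + Y
O = -1/1873 ≈ -0.00053390
n(F, m) = 18 + F + m (n(F, m) = m + (18 + F) = 18 + F + m)
(O - 1*1209) + n(t(-1), -32) = (-1/1873 - 1*1209) + (18 + (2 - 1) - 32) = (-1/1873 - 1209) + (18 + 1 - 32) = -2264458/1873 - 13 = -2288807/1873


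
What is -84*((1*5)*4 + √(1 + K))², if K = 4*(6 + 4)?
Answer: -37044 - 3360*√41 ≈ -58559.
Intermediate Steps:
K = 40 (K = 4*10 = 40)
-84*((1*5)*4 + √(1 + K))² = -84*((1*5)*4 + √(1 + 40))² = -84*(5*4 + √41)² = -84*(20 + √41)²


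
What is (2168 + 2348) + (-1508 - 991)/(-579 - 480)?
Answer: 1594981/353 ≈ 4518.4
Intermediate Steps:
(2168 + 2348) + (-1508 - 991)/(-579 - 480) = 4516 - 2499/(-1059) = 4516 - 2499*(-1/1059) = 4516 + 833/353 = 1594981/353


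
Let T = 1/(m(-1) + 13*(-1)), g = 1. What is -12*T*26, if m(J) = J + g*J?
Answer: 104/5 ≈ 20.800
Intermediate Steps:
m(J) = 2*J (m(J) = J + 1*J = J + J = 2*J)
T = -1/15 (T = 1/(2*(-1) + 13*(-1)) = 1/(-2 - 13) = 1/(-15) = -1/15 ≈ -0.066667)
-12*T*26 = -12*(-1/15)*26 = (4/5)*26 = 104/5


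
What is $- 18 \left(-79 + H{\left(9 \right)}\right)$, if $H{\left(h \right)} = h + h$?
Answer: $1098$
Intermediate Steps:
$H{\left(h \right)} = 2 h$
$- 18 \left(-79 + H{\left(9 \right)}\right) = - 18 \left(-79 + 2 \cdot 9\right) = - 18 \left(-79 + 18\right) = \left(-18\right) \left(-61\right) = 1098$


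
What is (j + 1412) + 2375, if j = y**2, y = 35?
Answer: 5012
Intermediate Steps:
j = 1225 (j = 35**2 = 1225)
(j + 1412) + 2375 = (1225 + 1412) + 2375 = 2637 + 2375 = 5012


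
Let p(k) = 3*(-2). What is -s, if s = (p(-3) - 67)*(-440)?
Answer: -32120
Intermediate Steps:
p(k) = -6
s = 32120 (s = (-6 - 67)*(-440) = -73*(-440) = 32120)
-s = -1*32120 = -32120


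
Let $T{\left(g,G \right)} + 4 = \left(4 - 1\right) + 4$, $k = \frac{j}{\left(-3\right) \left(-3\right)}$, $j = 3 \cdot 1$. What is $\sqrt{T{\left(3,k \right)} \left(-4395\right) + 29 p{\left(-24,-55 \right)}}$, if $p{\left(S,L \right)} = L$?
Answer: $2 i \sqrt{3695} \approx 121.57 i$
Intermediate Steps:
$j = 3$
$k = \frac{1}{3}$ ($k = \frac{3}{\left(-3\right) \left(-3\right)} = \frac{3}{9} = 3 \cdot \frac{1}{9} = \frac{1}{3} \approx 0.33333$)
$T{\left(g,G \right)} = 3$ ($T{\left(g,G \right)} = -4 + \left(\left(4 - 1\right) + 4\right) = -4 + \left(3 + 4\right) = -4 + 7 = 3$)
$\sqrt{T{\left(3,k \right)} \left(-4395\right) + 29 p{\left(-24,-55 \right)}} = \sqrt{3 \left(-4395\right) + 29 \left(-55\right)} = \sqrt{-13185 - 1595} = \sqrt{-14780} = 2 i \sqrt{3695}$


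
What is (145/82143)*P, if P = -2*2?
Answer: -580/82143 ≈ -0.0070609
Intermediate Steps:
P = -4
(145/82143)*P = (145/82143)*(-4) = -580/82143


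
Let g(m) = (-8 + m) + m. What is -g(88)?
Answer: -168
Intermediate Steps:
g(m) = -8 + 2*m
-g(88) = -(-8 + 2*88) = -(-8 + 176) = -1*168 = -168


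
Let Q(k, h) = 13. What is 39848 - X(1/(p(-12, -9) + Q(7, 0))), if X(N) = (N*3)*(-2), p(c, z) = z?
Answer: 79699/2 ≈ 39850.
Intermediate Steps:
X(N) = -6*N (X(N) = (3*N)*(-2) = -6*N)
39848 - X(1/(p(-12, -9) + Q(7, 0))) = 39848 - (-6)/(-9 + 13) = 39848 - (-6)/4 = 39848 - 1*(-3/2) = 39848 + 3/2 = 79699/2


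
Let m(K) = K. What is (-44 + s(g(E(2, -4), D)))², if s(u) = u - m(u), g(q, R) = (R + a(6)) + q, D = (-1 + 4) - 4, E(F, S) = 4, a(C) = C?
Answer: 1936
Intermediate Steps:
D = -1 (D = 3 - 4 = -1)
g(q, R) = 6 + R + q (g(q, R) = (R + 6) + q = (6 + R) + q = 6 + R + q)
s(u) = 0 (s(u) = u - u = 0)
(-44 + s(g(E(2, -4), D)))² = (-44 + 0)² = (-44)² = 1936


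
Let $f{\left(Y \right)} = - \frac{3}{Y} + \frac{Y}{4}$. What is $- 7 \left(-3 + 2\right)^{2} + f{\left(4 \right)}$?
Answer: $- \frac{27}{4} \approx -6.75$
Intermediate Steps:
$f{\left(Y \right)} = - \frac{3}{Y} + \frac{Y}{4}$ ($f{\left(Y \right)} = - \frac{3}{Y} + Y \frac{1}{4} = - \frac{3}{Y} + \frac{Y}{4}$)
$- 7 \left(-3 + 2\right)^{2} + f{\left(4 \right)} = - 7 \left(-3 + 2\right)^{2} + \left(- \frac{3}{4} + \frac{1}{4} \cdot 4\right) = - 7 \left(-1\right)^{2} + \left(\left(-3\right) \frac{1}{4} + 1\right) = \left(-7\right) 1 + \left(- \frac{3}{4} + 1\right) = -7 + \frac{1}{4} = - \frac{27}{4}$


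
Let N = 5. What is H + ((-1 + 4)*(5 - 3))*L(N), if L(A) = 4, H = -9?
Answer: 15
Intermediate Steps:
H + ((-1 + 4)*(5 - 3))*L(N) = -9 + ((-1 + 4)*(5 - 3))*4 = -9 + (3*2)*4 = -9 + 6*4 = -9 + 24 = 15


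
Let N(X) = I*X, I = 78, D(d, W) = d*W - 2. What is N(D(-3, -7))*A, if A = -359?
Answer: -532038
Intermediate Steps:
D(d, W) = -2 + W*d (D(d, W) = W*d - 2 = -2 + W*d)
N(X) = 78*X
N(D(-3, -7))*A = (78*(-2 - 7*(-3)))*(-359) = (78*(-2 + 21))*(-359) = (78*19)*(-359) = 1482*(-359) = -532038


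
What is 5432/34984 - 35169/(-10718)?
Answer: 161071559/46869814 ≈ 3.4366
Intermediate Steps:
5432/34984 - 35169/(-10718) = 5432*(1/34984) - 35169*(-1/10718) = 679/4373 + 35169/10718 = 161071559/46869814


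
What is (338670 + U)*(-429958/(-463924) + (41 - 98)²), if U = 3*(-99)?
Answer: 255085706345841/231962 ≈ 1.0997e+9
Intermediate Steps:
U = -297
(338670 + U)*(-429958/(-463924) + (41 - 98)²) = (338670 - 297)*(-429958/(-463924) + (41 - 98)²) = 338373*(-429958*(-1/463924) + (-57)²) = 338373*(214979/231962 + 3249) = 338373*(753859517/231962) = 255085706345841/231962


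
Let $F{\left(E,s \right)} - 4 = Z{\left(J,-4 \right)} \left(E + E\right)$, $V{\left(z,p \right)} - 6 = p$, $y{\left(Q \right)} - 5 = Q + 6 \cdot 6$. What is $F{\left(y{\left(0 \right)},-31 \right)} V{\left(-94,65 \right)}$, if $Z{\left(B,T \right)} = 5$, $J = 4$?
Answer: $29394$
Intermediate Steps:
$y{\left(Q \right)} = 41 + Q$ ($y{\left(Q \right)} = 5 + \left(Q + 6 \cdot 6\right) = 5 + \left(Q + 36\right) = 5 + \left(36 + Q\right) = 41 + Q$)
$V{\left(z,p \right)} = 6 + p$
$F{\left(E,s \right)} = 4 + 10 E$ ($F{\left(E,s \right)} = 4 + 5 \left(E + E\right) = 4 + 5 \cdot 2 E = 4 + 10 E$)
$F{\left(y{\left(0 \right)},-31 \right)} V{\left(-94,65 \right)} = \left(4 + 10 \left(41 + 0\right)\right) \left(6 + 65\right) = \left(4 + 10 \cdot 41\right) 71 = \left(4 + 410\right) 71 = 414 \cdot 71 = 29394$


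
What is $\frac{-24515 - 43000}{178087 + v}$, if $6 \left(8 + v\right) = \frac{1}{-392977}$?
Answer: $- \frac{159191052930}{419885707097} \approx -0.37913$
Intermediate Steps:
$v = - \frac{18862897}{2357862}$ ($v = -8 + \frac{1}{6 \left(-392977\right)} = -8 + \frac{1}{6} \left(- \frac{1}{392977}\right) = -8 - \frac{1}{2357862} = - \frac{18862897}{2357862} \approx -8.0$)
$\frac{-24515 - 43000}{178087 + v} = \frac{-24515 - 43000}{178087 - \frac{18862897}{2357862}} = - \frac{67515}{\frac{419885707097}{2357862}} = \left(-67515\right) \frac{2357862}{419885707097} = - \frac{159191052930}{419885707097}$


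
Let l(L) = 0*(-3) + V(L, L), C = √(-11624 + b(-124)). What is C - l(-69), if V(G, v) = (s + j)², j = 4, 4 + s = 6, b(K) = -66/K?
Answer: -36 + I*√44680610/62 ≈ -36.0 + 107.81*I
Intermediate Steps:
s = 2 (s = -4 + 6 = 2)
C = I*√44680610/62 (C = √(-11624 - 66/(-124)) = √(-11624 - 66*(-1/124)) = √(-11624 + 33/62) = √(-720655/62) = I*√44680610/62 ≈ 107.81*I)
V(G, v) = 36 (V(G, v) = (2 + 4)² = 6² = 36)
l(L) = 36 (l(L) = 0*(-3) + 36 = 0 + 36 = 36)
C - l(-69) = I*√44680610/62 - 1*36 = I*√44680610/62 - 36 = -36 + I*√44680610/62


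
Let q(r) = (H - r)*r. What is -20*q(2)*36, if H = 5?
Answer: -4320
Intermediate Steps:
q(r) = r*(5 - r) (q(r) = (5 - r)*r = r*(5 - r))
-20*q(2)*36 = -40*(5 - 1*2)*36 = -40*(5 - 2)*36 = -40*3*36 = -20*6*36 = -120*36 = -4320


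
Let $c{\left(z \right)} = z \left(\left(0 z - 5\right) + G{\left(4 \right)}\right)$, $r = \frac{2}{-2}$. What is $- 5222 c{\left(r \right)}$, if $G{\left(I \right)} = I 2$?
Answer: $15666$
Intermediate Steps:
$G{\left(I \right)} = 2 I$
$r = -1$ ($r = 2 \left(- \frac{1}{2}\right) = -1$)
$c{\left(z \right)} = 3 z$ ($c{\left(z \right)} = z \left(\left(0 z - 5\right) + 2 \cdot 4\right) = z \left(\left(0 - 5\right) + 8\right) = z \left(-5 + 8\right) = z 3 = 3 z$)
$- 5222 c{\left(r \right)} = - 5222 \cdot 3 \left(-1\right) = \left(-5222\right) \left(-3\right) = 15666$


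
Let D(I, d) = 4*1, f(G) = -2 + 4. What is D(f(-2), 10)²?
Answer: 16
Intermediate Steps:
f(G) = 2
D(I, d) = 4
D(f(-2), 10)² = 4² = 16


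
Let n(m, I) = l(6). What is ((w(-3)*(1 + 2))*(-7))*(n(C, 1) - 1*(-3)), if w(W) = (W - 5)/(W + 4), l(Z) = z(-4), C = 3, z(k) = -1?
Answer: 336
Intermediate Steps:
l(Z) = -1
n(m, I) = -1
w(W) = (-5 + W)/(4 + W)
((w(-3)*(1 + 2))*(-7))*(n(C, 1) - 1*(-3)) = ((((-5 - 3)/(4 - 3))*(1 + 2))*(-7))*(-1 - 1*(-3)) = (((-8/1)*3)*(-7))*(-1 + 3) = (((1*(-8))*3)*(-7))*2 = (-8*3*(-7))*2 = -24*(-7)*2 = 168*2 = 336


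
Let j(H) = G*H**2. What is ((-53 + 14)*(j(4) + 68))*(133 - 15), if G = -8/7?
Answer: -1601496/7 ≈ -2.2879e+5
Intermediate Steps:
G = -8/7 (G = -8*1/7 = -8/7 ≈ -1.1429)
j(H) = -8*H**2/7
((-53 + 14)*(j(4) + 68))*(133 - 15) = ((-53 + 14)*(-8/7*4**2 + 68))*(133 - 15) = -39*(-8/7*16 + 68)*118 = -39*(-128/7 + 68)*118 = -39*348/7*118 = -13572/7*118 = -1601496/7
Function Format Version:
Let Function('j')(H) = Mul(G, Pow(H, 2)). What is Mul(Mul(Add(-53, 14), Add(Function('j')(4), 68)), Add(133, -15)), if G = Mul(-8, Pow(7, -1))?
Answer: Rational(-1601496, 7) ≈ -2.2879e+5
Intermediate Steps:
G = Rational(-8, 7) (G = Mul(-8, Rational(1, 7)) = Rational(-8, 7) ≈ -1.1429)
Function('j')(H) = Mul(Rational(-8, 7), Pow(H, 2))
Mul(Mul(Add(-53, 14), Add(Function('j')(4), 68)), Add(133, -15)) = Mul(Mul(Add(-53, 14), Add(Mul(Rational(-8, 7), Pow(4, 2)), 68)), Add(133, -15)) = Mul(Mul(-39, Add(Mul(Rational(-8, 7), 16), 68)), 118) = Mul(Mul(-39, Add(Rational(-128, 7), 68)), 118) = Mul(Mul(-39, Rational(348, 7)), 118) = Mul(Rational(-13572, 7), 118) = Rational(-1601496, 7)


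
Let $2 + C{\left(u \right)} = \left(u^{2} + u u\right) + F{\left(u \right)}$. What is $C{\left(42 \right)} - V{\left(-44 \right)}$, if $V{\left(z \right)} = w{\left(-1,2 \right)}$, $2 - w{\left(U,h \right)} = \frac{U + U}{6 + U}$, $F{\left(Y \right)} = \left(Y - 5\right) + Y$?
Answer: $\frac{18013}{5} \approx 3602.6$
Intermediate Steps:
$F{\left(Y \right)} = -5 + 2 Y$ ($F{\left(Y \right)} = \left(-5 + Y\right) + Y = -5 + 2 Y$)
$w{\left(U,h \right)} = 2 - \frac{2 U}{6 + U}$ ($w{\left(U,h \right)} = 2 - \frac{U + U}{6 + U} = 2 - \frac{2 U}{6 + U}$)
$C{\left(u \right)} = -7 + 2 u + 2 u^{2}$ ($C{\left(u \right)} = -2 + \left(\left(u^{2} + u u\right) + \left(-5 + 2 u\right)\right) = -2 + \left(\left(u^{2} + u^{2}\right) + \left(-5 + 2 u\right)\right) = -2 + \left(2 u^{2} + \left(-5 + 2 u\right)\right) = -2 + \left(-5 + 2 u + 2 u^{2}\right) = -7 + 2 u + 2 u^{2}$)
$V{\left(z \right)} = \frac{12}{5}$ ($V{\left(z \right)} = \frac{12}{6 - 1} = \frac{12}{5}$)
$C{\left(42 \right)} - V{\left(-44 \right)} = \left(-7 + 2 \cdot 42 + 2 \cdot 42^{2}\right) - \frac{12}{5} = \left(-7 + 84 + 2 \cdot 1764\right) - \frac{12}{5} = \left(-7 + 84 + 3528\right) - \frac{12}{5} = 3605 - \frac{12}{5} = \frac{18013}{5}$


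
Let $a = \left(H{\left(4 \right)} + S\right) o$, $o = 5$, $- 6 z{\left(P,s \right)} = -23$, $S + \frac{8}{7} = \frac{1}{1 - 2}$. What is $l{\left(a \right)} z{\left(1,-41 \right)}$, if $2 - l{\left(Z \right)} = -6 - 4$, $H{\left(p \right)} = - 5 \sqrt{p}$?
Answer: $46$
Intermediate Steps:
$S = - \frac{15}{7}$ ($S = - \frac{8}{7} + \frac{1}{1 - 2} = - \frac{8}{7} + \frac{1}{-1} = - \frac{8}{7} - 1 = - \frac{15}{7} \approx -2.1429$)
$z{\left(P,s \right)} = \frac{23}{6}$ ($z{\left(P,s \right)} = \left(- \frac{1}{6}\right) \left(-23\right) = \frac{23}{6}$)
$a = - \frac{425}{7}$ ($a = \left(- 5 \sqrt{4} - \frac{15}{7}\right) 5 = \left(\left(-5\right) 2 - \frac{15}{7}\right) 5 = \left(-10 - \frac{15}{7}\right) 5 = \left(- \frac{85}{7}\right) 5 = - \frac{425}{7} \approx -60.714$)
$l{\left(Z \right)} = 12$ ($l{\left(Z \right)} = 2 - \left(-6 - 4\right) = 2 - -10 = 2 + 10 = 12$)
$l{\left(a \right)} z{\left(1,-41 \right)} = 12 \cdot \frac{23}{6} = 46$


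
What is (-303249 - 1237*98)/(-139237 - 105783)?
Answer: 84895/49004 ≈ 1.7324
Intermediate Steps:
(-303249 - 1237*98)/(-139237 - 105783) = (-303249 - 121226)/(-245020) = -424475*(-1/245020) = 84895/49004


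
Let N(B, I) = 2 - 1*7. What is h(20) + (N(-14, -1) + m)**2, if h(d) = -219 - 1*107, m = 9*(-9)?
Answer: 7070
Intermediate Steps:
m = -81
N(B, I) = -5 (N(B, I) = 2 - 7 = -5)
h(d) = -326 (h(d) = -219 - 107 = -326)
h(20) + (N(-14, -1) + m)**2 = -326 + (-5 - 81)**2 = -326 + (-86)**2 = -326 + 7396 = 7070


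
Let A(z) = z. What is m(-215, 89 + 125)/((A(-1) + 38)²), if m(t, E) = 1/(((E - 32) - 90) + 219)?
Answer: 1/425759 ≈ 2.3487e-6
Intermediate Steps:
m(t, E) = 1/(97 + E) (m(t, E) = 1/(((-32 + E) - 90) + 219) = 1/((-122 + E) + 219) = 1/(97 + E))
m(-215, 89 + 125)/((A(-1) + 38)²) = 1/((97 + (89 + 125))*((-1 + 38)²)) = 1/((97 + 214)*(37²)) = 1/(311*1369) = (1/311)*(1/1369) = 1/425759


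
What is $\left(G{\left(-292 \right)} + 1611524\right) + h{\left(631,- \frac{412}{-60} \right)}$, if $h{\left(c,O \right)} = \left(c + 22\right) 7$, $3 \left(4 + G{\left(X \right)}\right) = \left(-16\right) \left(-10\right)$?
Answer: $\frac{4848433}{3} \approx 1.6161 \cdot 10^{6}$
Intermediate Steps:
$G{\left(X \right)} = \frac{148}{3}$ ($G{\left(X \right)} = -4 + \frac{\left(-16\right) \left(-10\right)}{3} = -4 + \frac{1}{3} \cdot 160 = -4 + \frac{160}{3} = \frac{148}{3}$)
$h{\left(c,O \right)} = 154 + 7 c$ ($h{\left(c,O \right)} = \left(22 + c\right) 7 = 154 + 7 c$)
$\left(G{\left(-292 \right)} + 1611524\right) + h{\left(631,- \frac{412}{-60} \right)} = \left(\frac{148}{3} + 1611524\right) + \left(154 + 7 \cdot 631\right) = \frac{4834720}{3} + \left(154 + 4417\right) = \frac{4834720}{3} + 4571 = \frac{4848433}{3}$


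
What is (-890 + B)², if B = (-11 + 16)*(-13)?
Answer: 912025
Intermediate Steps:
B = -65 (B = 5*(-13) = -65)
(-890 + B)² = (-890 - 65)² = (-955)² = 912025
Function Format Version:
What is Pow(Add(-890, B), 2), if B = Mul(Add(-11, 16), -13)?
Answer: 912025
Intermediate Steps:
B = -65 (B = Mul(5, -13) = -65)
Pow(Add(-890, B), 2) = Pow(Add(-890, -65), 2) = Pow(-955, 2) = 912025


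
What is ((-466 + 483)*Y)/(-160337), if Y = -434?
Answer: 7378/160337 ≈ 0.046016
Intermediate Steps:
((-466 + 483)*Y)/(-160337) = ((-466 + 483)*(-434))/(-160337) = (17*(-434))*(-1/160337) = -7378*(-1/160337) = 7378/160337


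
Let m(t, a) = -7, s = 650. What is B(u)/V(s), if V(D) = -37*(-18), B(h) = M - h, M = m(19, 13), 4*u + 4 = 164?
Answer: -47/666 ≈ -0.070571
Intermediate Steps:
u = 40 (u = -1 + (¼)*164 = -1 + 41 = 40)
M = -7
B(h) = -7 - h
V(D) = 666
B(u)/V(s) = (-7 - 1*40)/666 = (-7 - 40)*(1/666) = -47*1/666 = -47/666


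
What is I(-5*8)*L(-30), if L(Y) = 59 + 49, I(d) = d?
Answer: -4320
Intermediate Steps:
L(Y) = 108
I(-5*8)*L(-30) = -5*8*108 = -40*108 = -4320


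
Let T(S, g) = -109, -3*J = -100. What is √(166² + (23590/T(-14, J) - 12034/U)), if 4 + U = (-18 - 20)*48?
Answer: √271419943545274/99626 ≈ 165.37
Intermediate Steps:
J = 100/3 (J = -⅓*(-100) = 100/3 ≈ 33.333)
U = -1828 (U = -4 + (-18 - 20)*48 = -4 - 38*48 = -4 - 1824 = -1828)
√(166² + (23590/T(-14, J) - 12034/U)) = √(166² + (23590/(-109) - 12034/(-1828))) = √(27556 + (23590*(-1/109) - 12034*(-1/1828))) = √(27556 + (-23590/109 + 6017/914)) = √(27556 - 20905407/99626) = √(2724388649/99626) = √271419943545274/99626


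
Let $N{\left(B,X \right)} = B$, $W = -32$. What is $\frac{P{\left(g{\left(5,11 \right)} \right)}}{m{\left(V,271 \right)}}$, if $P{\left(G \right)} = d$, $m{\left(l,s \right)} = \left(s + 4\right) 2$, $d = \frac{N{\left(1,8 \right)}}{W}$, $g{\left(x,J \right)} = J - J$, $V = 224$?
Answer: $- \frac{1}{17600} \approx -5.6818 \cdot 10^{-5}$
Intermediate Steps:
$g{\left(x,J \right)} = 0$
$d = - \frac{1}{32}$ ($d = 1 \frac{1}{-32} = 1 \left(- \frac{1}{32}\right) = - \frac{1}{32} \approx -0.03125$)
$m{\left(l,s \right)} = 8 + 2 s$ ($m{\left(l,s \right)} = \left(4 + s\right) 2 = 8 + 2 s$)
$P{\left(G \right)} = - \frac{1}{32}$
$\frac{P{\left(g{\left(5,11 \right)} \right)}}{m{\left(V,271 \right)}} = - \frac{1}{32 \left(8 + 2 \cdot 271\right)} = - \frac{1}{32 \left(8 + 542\right)} = - \frac{1}{32 \cdot 550} = \left(- \frac{1}{32}\right) \frac{1}{550} = - \frac{1}{17600}$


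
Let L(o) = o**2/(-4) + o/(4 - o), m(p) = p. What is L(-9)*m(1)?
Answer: -1089/52 ≈ -20.942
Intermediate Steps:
L(o) = -o**2/4 + o/(4 - o) (L(o) = o**2*(-1/4) + o/(4 - o) = -o**2/4 + o/(4 - o))
L(-9)*m(1) = ((1/4)*(-9)*(-4 - 1*(-9)**2 + 4*(-9))/(-4 - 9))*1 = ((1/4)*(-9)*(-4 - 1*81 - 36)/(-13))*1 = ((1/4)*(-9)*(-1/13)*(-4 - 81 - 36))*1 = ((1/4)*(-9)*(-1/13)*(-121))*1 = -1089/52*1 = -1089/52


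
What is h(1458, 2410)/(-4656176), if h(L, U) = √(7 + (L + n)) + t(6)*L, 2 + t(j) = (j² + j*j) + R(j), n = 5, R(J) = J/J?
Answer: -51759/2328088 - √30/665168 ≈ -0.022241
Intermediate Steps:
R(J) = 1
t(j) = -1 + 2*j² (t(j) = -2 + ((j² + j*j) + 1) = -2 + ((j² + j²) + 1) = -2 + (2*j² + 1) = -2 + (1 + 2*j²) = -1 + 2*j²)
h(L, U) = √(12 + L) + 71*L (h(L, U) = √(7 + (L + 5)) + (-1 + 2*6²)*L = √(7 + (5 + L)) + (-1 + 2*36)*L = √(12 + L) + (-1 + 72)*L = √(12 + L) + 71*L)
h(1458, 2410)/(-4656176) = (√(12 + 1458) + 71*1458)/(-4656176) = (√1470 + 103518)*(-1/4656176) = (7*√30 + 103518)*(-1/4656176) = (103518 + 7*√30)*(-1/4656176) = -51759/2328088 - √30/665168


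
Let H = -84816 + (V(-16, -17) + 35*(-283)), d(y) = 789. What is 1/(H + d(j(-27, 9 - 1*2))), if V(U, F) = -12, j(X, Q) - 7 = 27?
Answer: -1/93944 ≈ -1.0645e-5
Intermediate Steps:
j(X, Q) = 34 (j(X, Q) = 7 + 27 = 34)
H = -94733 (H = -84816 + (-12 + 35*(-283)) = -84816 + (-12 - 9905) = -84816 - 9917 = -94733)
1/(H + d(j(-27, 9 - 1*2))) = 1/(-94733 + 789) = 1/(-93944) = -1/93944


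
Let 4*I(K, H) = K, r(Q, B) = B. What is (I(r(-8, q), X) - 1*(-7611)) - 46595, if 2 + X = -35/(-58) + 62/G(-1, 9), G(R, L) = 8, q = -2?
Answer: -77969/2 ≈ -38985.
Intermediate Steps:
X = 737/116 (X = -2 + (-35/(-58) + 62/8) = -2 + (-35*(-1/58) + 62*(⅛)) = -2 + (35/58 + 31/4) = -2 + 969/116 = 737/116 ≈ 6.3534)
I(K, H) = K/4
(I(r(-8, q), X) - 1*(-7611)) - 46595 = ((¼)*(-2) - 1*(-7611)) - 46595 = (-½ + 7611) - 46595 = 15221/2 - 46595 = -77969/2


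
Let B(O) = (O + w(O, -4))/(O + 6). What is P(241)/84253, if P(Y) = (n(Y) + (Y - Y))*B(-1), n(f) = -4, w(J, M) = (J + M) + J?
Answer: 28/421265 ≈ 6.6467e-5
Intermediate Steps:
w(J, M) = M + 2*J
B(O) = (-4 + 3*O)/(6 + O) (B(O) = (O + (-4 + 2*O))/(O + 6) = (-4 + 3*O)/(6 + O))
P(Y) = 28/5 (P(Y) = (-4 + (Y - Y))*((-4 + 3*(-1))/(6 - 1)) = (-4 + 0)*((-4 - 3)/5) = -4*(-7)/5 = -4*(-7/5) = 28/5)
P(241)/84253 = (28/5)/84253 = (28/5)*(1/84253) = 28/421265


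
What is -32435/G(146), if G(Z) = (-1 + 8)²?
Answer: -32435/49 ≈ -661.94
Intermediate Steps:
G(Z) = 49 (G(Z) = 7² = 49)
-32435/G(146) = -32435/49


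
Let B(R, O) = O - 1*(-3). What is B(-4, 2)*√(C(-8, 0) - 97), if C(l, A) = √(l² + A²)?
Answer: 5*I*√89 ≈ 47.17*I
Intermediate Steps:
C(l, A) = √(A² + l²)
B(R, O) = 3 + O (B(R, O) = O + 3 = 3 + O)
B(-4, 2)*√(C(-8, 0) - 97) = (3 + 2)*√(√(0² + (-8)²) - 97) = 5*√(√(0 + 64) - 97) = 5*√(√64 - 97) = 5*√(8 - 97) = 5*√(-89) = 5*(I*√89) = 5*I*√89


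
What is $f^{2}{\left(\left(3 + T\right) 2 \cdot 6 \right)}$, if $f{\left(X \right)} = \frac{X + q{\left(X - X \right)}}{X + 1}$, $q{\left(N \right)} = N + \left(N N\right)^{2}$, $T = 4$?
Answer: $\frac{7056}{7225} \approx 0.97661$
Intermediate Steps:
$q{\left(N \right)} = N + N^{4}$ ($q{\left(N \right)} = N + \left(N^{2}\right)^{2} = N + N^{4}$)
$f{\left(X \right)} = \frac{X}{1 + X}$ ($f{\left(X \right)} = \frac{X + \left(\left(X - X\right) + \left(X - X\right)^{4}\right)}{X + 1} = \frac{X + \left(0 + 0^{4}\right)}{1 + X} = \frac{X + \left(0 + 0\right)}{1 + X} = \frac{X + 0}{1 + X} = \frac{X}{1 + X}$)
$f^{2}{\left(\left(3 + T\right) 2 \cdot 6 \right)} = \left(\frac{\left(3 + 4\right) 2 \cdot 6}{1 + \left(3 + 4\right) 2 \cdot 6}\right)^{2} = \left(\frac{7 \cdot 12}{1 + 7 \cdot 12}\right)^{2} = \left(\frac{84}{1 + 84}\right)^{2} = \left(\frac{84}{85}\right)^{2} = \frac{7056}{7225}$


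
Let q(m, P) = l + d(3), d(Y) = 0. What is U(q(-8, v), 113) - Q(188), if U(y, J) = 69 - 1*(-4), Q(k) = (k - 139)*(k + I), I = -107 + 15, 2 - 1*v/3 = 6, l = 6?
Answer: -4631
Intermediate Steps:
v = -12 (v = 6 - 3*6 = 6 - 18 = -12)
I = -92
Q(k) = (-139 + k)*(-92 + k) (Q(k) = (k - 139)*(k - 92) = (-139 + k)*(-92 + k))
q(m, P) = 6 (q(m, P) = 6 + 0 = 6)
U(y, J) = 73 (U(y, J) = 69 + 4 = 73)
U(q(-8, v), 113) - Q(188) = 73 - (12788 + 188² - 231*188) = 73 - (12788 + 35344 - 43428) = 73 - 1*4704 = 73 - 4704 = -4631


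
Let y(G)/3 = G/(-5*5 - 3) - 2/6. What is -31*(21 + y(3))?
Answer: -17081/28 ≈ -610.04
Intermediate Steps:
y(G) = -1 - 3*G/28 (y(G) = 3*(G/(-5*5 - 3) - 2/6) = 3*(G/(-25 - 3) - 2*1/6) = 3*(G/(-28) - 1/3) = 3*(G*(-1/28) - 1/3) = 3*(-G/28 - 1/3) = 3*(-1/3 - G/28) = -1 - 3*G/28)
-31*(21 + y(3)) = -31*(21 + (-1 - 3/28*3)) = -31*(21 + (-1 - 9/28)) = -31*(21 - 37/28) = -31*551/28 = -17081/28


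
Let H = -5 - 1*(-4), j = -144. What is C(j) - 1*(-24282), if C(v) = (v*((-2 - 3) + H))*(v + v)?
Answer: -224550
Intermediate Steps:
H = -1 (H = -5 + 4 = -1)
C(v) = -12*v**2 (C(v) = (v*((-2 - 3) - 1))*(v + v) = (v*(-5 - 1))*(2*v) = (v*(-6))*(2*v) = (-6*v)*(2*v) = -12*v**2)
C(j) - 1*(-24282) = -12*(-144)**2 - 1*(-24282) = -12*20736 + 24282 = -248832 + 24282 = -224550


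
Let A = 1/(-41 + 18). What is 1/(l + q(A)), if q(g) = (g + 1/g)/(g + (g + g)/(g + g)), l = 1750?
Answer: 11/18985 ≈ 0.00057940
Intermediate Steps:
A = -1/23 (A = 1/(-23) = -1/23 ≈ -0.043478)
q(g) = (g + 1/g)/(1 + g) (q(g) = (g + 1/g)/(g + (2*g)/((2*g))) = (g + 1/g)/(g + (2*g)*(1/(2*g))) = (g + 1/g)/(g + 1) = (g + 1/g)/(1 + g))
1/(l + q(A)) = 1/(1750 + (1 + (-1/23)²)/((-1/23)*(1 - 1/23))) = 1/(1750 - 23*(1 + 1/529)/22/23) = 1/(1750 - 23*23/22*530/529) = 1/(1750 - 265/11) = 1/(18985/11) = 11/18985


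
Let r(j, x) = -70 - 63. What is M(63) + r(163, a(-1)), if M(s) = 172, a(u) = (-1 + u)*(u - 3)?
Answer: 39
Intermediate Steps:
a(u) = (-1 + u)*(-3 + u)
r(j, x) = -133
M(63) + r(163, a(-1)) = 172 - 133 = 39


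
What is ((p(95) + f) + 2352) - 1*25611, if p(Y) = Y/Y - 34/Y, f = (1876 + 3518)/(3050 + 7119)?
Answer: -22468340506/966055 ≈ -23258.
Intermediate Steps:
f = 5394/10169 ≈ 0.53044
p(Y) = 1 - 34/Y
((p(95) + f) + 2352) - 1*25611 = (((-34 + 95)/95 + 5394/10169) + 2352) - 1*25611 = (((1/95)*61 + 5394/10169) + 2352) - 25611 = ((61/95 + 5394/10169) + 2352) - 25611 = (1132739/966055 + 2352) - 25611 = 2273294099/966055 - 25611 = -22468340506/966055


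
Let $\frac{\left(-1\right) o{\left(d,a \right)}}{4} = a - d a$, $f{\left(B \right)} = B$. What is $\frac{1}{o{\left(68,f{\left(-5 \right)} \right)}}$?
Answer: $- \frac{1}{1340} \approx -0.00074627$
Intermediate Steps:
$o{\left(d,a \right)} = - 4 a + 4 a d$ ($o{\left(d,a \right)} = - 4 \left(a - d a\right) = - 4 \left(a - a d\right) = - 4 a + 4 a d$)
$\frac{1}{o{\left(68,f{\left(-5 \right)} \right)}} = \frac{1}{4 \left(-5\right) \left(-1 + 68\right)} = \frac{1}{4 \left(-5\right) 67} = \frac{1}{-1340} = - \frac{1}{1340}$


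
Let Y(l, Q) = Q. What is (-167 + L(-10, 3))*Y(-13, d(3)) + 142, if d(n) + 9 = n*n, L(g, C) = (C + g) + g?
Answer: 142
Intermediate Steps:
L(g, C) = C + 2*g
d(n) = -9 + n² (d(n) = -9 + n*n = -9 + n²)
(-167 + L(-10, 3))*Y(-13, d(3)) + 142 = (-167 + (3 + 2*(-10)))*(-9 + 3²) + 142 = (-167 + (3 - 20))*(-9 + 9) + 142 = (-167 - 17)*0 + 142 = -184*0 + 142 = 0 + 142 = 142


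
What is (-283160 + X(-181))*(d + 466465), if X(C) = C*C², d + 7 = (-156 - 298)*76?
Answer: -2683687438554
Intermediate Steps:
d = -34511 (d = -7 + (-156 - 298)*76 = -7 - 454*76 = -7 - 34504 = -34511)
X(C) = C³
(-283160 + X(-181))*(d + 466465) = (-283160 + (-181)³)*(-34511 + 466465) = (-283160 - 5929741)*431954 = -6212901*431954 = -2683687438554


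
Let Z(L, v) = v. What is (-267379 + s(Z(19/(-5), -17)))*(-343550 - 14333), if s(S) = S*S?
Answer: 95586970470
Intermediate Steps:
s(S) = S²
(-267379 + s(Z(19/(-5), -17)))*(-343550 - 14333) = (-267379 + (-17)²)*(-343550 - 14333) = (-267379 + 289)*(-357883) = -267090*(-357883) = 95586970470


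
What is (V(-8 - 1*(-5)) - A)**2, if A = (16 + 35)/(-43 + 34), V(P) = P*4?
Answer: 361/9 ≈ 40.111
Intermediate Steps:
V(P) = 4*P
A = -17/3 (A = 51/(-9) = 51*(-1/9) = -17/3 ≈ -5.6667)
(V(-8 - 1*(-5)) - A)**2 = (4*(-8 - 1*(-5)) - 1*(-17/3))**2 = (4*(-8 + 5) + 17/3)**2 = (4*(-3) + 17/3)**2 = (-12 + 17/3)**2 = (-19/3)**2 = 361/9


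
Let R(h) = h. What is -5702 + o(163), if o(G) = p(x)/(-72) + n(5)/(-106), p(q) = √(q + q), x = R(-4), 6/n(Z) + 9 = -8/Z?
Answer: -16016903/2809 - I*√2/36 ≈ -5702.0 - 0.039284*I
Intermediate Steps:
n(Z) = 6/(-9 - 8/Z)
x = -4
p(q) = √2*√q (p(q) = √(2*q) = √2*√q)
o(G) = 15/2809 - I*√2/36 (o(G) = (√2*√(-4))/(-72) - 6*5/(8 + 9*5)/(-106) = (√2*(2*I))*(-1/72) - 6*5/(8 + 45)*(-1/106) = (2*I*√2)*(-1/72) - 6*5/53*(-1/106) = -I*√2/36 - 6*5*1/53*(-1/106) = -I*√2/36 - 30/53*(-1/106) = -I*√2/36 + 15/2809 = 15/2809 - I*√2/36)
-5702 + o(163) = -5702 + (15/2809 - I*√2/36) = -16016903/2809 - I*√2/36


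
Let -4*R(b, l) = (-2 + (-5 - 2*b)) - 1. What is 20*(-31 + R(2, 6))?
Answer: -560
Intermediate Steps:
R(b, l) = 2 + b/2 (R(b, l) = -((-2 + (-5 - 2*b)) - 1)/4 = -((-7 - 2*b) - 1)/4 = -(-8 - 2*b)/4 = 2 + b/2)
20*(-31 + R(2, 6)) = 20*(-31 + (2 + (½)*2)) = 20*(-31 + (2 + 1)) = 20*(-31 + 3) = 20*(-28) = -560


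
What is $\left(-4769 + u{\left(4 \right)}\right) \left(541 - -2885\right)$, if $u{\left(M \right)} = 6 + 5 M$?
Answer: $-16249518$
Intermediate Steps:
$\left(-4769 + u{\left(4 \right)}\right) \left(541 - -2885\right) = \left(-4769 + \left(6 + 5 \cdot 4\right)\right) \left(541 - -2885\right) = \left(-4769 + \left(6 + 20\right)\right) \left(541 + 2885\right) = \left(-4769 + 26\right) 3426 = \left(-4743\right) 3426 = -16249518$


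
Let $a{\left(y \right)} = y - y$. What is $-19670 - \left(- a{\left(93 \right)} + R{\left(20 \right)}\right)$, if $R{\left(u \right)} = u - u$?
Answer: $-19670$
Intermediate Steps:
$a{\left(y \right)} = 0$
$R{\left(u \right)} = 0$
$-19670 - \left(- a{\left(93 \right)} + R{\left(20 \right)}\right) = -19670 + \left(0 - 0\right) = -19670 + \left(0 + 0\right) = -19670 + 0 = -19670$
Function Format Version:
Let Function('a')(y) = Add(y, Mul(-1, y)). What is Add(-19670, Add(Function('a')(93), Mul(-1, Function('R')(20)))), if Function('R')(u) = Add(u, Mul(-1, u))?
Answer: -19670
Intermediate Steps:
Function('a')(y) = 0
Function('R')(u) = 0
Add(-19670, Add(Function('a')(93), Mul(-1, Function('R')(20)))) = Add(-19670, Add(0, Mul(-1, 0))) = Add(-19670, Add(0, 0)) = Add(-19670, 0) = -19670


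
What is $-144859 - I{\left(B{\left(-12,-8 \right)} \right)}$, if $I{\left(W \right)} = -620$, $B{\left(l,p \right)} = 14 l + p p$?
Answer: $-144239$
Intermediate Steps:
$B{\left(l,p \right)} = p^{2} + 14 l$ ($B{\left(l,p \right)} = 14 l + p^{2} = p^{2} + 14 l$)
$-144859 - I{\left(B{\left(-12,-8 \right)} \right)} = -144859 - -620 = -144859 + 620 = -144239$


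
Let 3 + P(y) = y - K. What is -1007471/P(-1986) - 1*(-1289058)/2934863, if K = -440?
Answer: 2958786112315/4546102787 ≈ 650.84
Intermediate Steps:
P(y) = 437 + y (P(y) = -3 + (y - 1*(-440)) = -3 + (y + 440) = -3 + (440 + y) = 437 + y)
-1007471/P(-1986) - 1*(-1289058)/2934863 = -1007471/(437 - 1986) - 1*(-1289058)/2934863 = -1007471/(-1549) + 1289058*(1/2934863) = -1007471*(-1/1549) + 1289058/2934863 = 1007471/1549 + 1289058/2934863 = 2958786112315/4546102787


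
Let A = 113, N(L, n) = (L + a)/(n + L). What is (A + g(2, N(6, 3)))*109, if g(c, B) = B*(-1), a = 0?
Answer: 36733/3 ≈ 12244.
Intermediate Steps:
N(L, n) = L/(L + n) (N(L, n) = (L + 0)/(n + L) = L/(L + n))
g(c, B) = -B
(A + g(2, N(6, 3)))*109 = (113 - 6/(6 + 3))*109 = (113 - 6/9)*109 = (113 - 1*2/3)*109 = (113 - 2/3)*109 = (337/3)*109 = 36733/3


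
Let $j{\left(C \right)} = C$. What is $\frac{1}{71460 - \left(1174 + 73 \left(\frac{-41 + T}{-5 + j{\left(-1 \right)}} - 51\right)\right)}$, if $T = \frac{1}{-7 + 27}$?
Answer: $\frac{40}{2940431} \approx 1.3603 \cdot 10^{-5}$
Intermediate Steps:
$T = \frac{1}{20} \approx 0.05$
$\frac{1}{71460 - \left(1174 + 73 \left(\frac{-41 + T}{-5 + j{\left(-1 \right)}} - 51\right)\right)} = \frac{1}{71460 - \left(1174 + 73 \left(\frac{-41 + \frac{1}{20}}{-5 - 1} - 51\right)\right)} = \frac{1}{71460 - \left(1174 + 73 \left(- \frac{819}{20 \left(-6\right)} - 51\right)\right)} = \frac{1}{71460 - \left(1174 + 73 \left(\left(- \frac{819}{20}\right) \left(- \frac{1}{6}\right) - 51\right)\right)} = \frac{1}{71460 - \left(1174 + 73 \left(\frac{273}{40} - 51\right)\right)} = \frac{1}{71460 + \left(\left(27171 - - \frac{128991}{40}\right) - 28345\right)} = \frac{1}{71460 + \left(\left(27171 + \frac{128991}{40}\right) - 28345\right)} = \frac{1}{71460 + \left(\frac{1215831}{40} - 28345\right)} = \frac{1}{71460 + \frac{82031}{40}} = \frac{1}{\frac{2940431}{40}} = \frac{40}{2940431}$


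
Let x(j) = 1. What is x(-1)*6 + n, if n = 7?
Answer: 13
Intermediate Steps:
x(-1)*6 + n = 1*6 + 7 = 6 + 7 = 13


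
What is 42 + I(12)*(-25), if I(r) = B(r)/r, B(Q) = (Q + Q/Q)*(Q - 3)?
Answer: -807/4 ≈ -201.75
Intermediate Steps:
B(Q) = (1 + Q)*(-3 + Q) (B(Q) = (Q + 1)*(-3 + Q) = (1 + Q)*(-3 + Q))
I(r) = (-3 + r² - 2*r)/r
42 + I(12)*(-25) = 42 + (-2 + 12 - 3/12)*(-25) = 42 + (-2 + 12 - 3*1/12)*(-25) = 42 + (-2 + 12 - ¼)*(-25) = 42 + (39/4)*(-25) = 42 - 975/4 = -807/4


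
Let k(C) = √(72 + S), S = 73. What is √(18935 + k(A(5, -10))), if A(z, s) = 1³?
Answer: √(18935 + √145) ≈ 137.65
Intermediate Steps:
A(z, s) = 1
k(C) = √145 (k(C) = √(72 + 73) = √145)
√(18935 + k(A(5, -10))) = √(18935 + √145)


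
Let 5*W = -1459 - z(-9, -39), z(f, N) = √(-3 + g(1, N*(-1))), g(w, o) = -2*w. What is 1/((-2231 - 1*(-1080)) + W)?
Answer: -36070/52041801 + 5*I*√5/52041801 ≈ -0.0006931 + 2.1483e-7*I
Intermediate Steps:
z(f, N) = I*√5 (z(f, N) = √(-3 - 2*1) = √(-3 - 2) = √(-5) = I*√5)
W = -1459/5 - I*√5/5 (W = (-1459 - I*√5)/5 = -1459/5 - I*√5/5 ≈ -291.8 - 0.44721*I)
1/((-2231 - 1*(-1080)) + W) = 1/((-2231 - 1*(-1080)) + (-1459/5 - I*√5/5)) = 1/((-2231 + 1080) + (-1459/5 - I*√5/5)) = 1/(-1151 + (-1459/5 - I*√5/5)) = 1/(-7214/5 - I*√5/5)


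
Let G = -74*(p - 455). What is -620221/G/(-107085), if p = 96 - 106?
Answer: 620221/3684794850 ≈ 0.00016832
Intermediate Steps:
p = -10
G = 34410 (G = -74*(-10 - 455) = -74*(-465) = 34410)
-620221/G/(-107085) = -620221/34410/(-107085) = -620221*1/34410*(-1/107085) = -620221/34410*(-1/107085) = 620221/3684794850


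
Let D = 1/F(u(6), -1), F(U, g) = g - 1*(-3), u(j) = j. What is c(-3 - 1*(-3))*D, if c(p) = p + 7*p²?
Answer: 0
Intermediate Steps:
F(U, g) = 3 + g (F(U, g) = g + 3 = 3 + g)
D = ½ (D = 1/(3 - 1) = 1/2 = ½ ≈ 0.50000)
c(-3 - 1*(-3))*D = ((-3 - 1*(-3))*(1 + 7*(-3 - 1*(-3))))*(½) = ((-3 + 3)*(1 + 7*(-3 + 3)))*(½) = (0*(1 + 7*0))*(½) = (0*(1 + 0))*(½) = (0*1)*(½) = 0*(½) = 0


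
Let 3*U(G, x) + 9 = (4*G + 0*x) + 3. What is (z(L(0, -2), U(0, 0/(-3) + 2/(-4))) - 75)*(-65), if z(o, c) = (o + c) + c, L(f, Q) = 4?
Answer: 4875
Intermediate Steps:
U(G, x) = -2 + 4*G/3 (U(G, x) = -3 + ((4*G + 0*x) + 3)/3 = -3 + ((4*G + 0) + 3)/3 = -3 + (4*G + 3)/3 = -3 + (3 + 4*G)/3 = -3 + (1 + 4*G/3) = -2 + 4*G/3)
z(o, c) = o + 2*c (z(o, c) = (c + o) + c = o + 2*c)
(z(L(0, -2), U(0, 0/(-3) + 2/(-4))) - 75)*(-65) = ((4 + 2*(-2 + (4/3)*0)) - 75)*(-65) = ((4 + 2*(-2 + 0)) - 75)*(-65) = ((4 + 2*(-2)) - 75)*(-65) = ((4 - 4) - 75)*(-65) = (0 - 75)*(-65) = -75*(-65) = 4875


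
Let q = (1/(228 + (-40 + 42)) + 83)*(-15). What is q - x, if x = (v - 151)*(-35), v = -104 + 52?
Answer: -384103/46 ≈ -8350.1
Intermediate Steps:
v = -52
x = 7105 (x = (-52 - 151)*(-35) = -203*(-35) = 7105)
q = -57273/46 (q = (1/(228 + 2) + 83)*(-15) = (1/230 + 83)*(-15) = (19091/230)*(-15) = -57273/46 ≈ -1245.1)
q - x = -57273/46 - 1*7105 = -57273/46 - 7105 = -384103/46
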